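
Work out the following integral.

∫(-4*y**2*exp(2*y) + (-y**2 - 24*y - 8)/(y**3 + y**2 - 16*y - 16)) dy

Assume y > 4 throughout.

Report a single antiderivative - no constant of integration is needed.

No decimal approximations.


Answer: -2*y**2*exp(2*y) + 2*y*exp(2*y) - exp(2*y) - 3*log(y - 4) - log(y + 1) + 3*log(y + 4).


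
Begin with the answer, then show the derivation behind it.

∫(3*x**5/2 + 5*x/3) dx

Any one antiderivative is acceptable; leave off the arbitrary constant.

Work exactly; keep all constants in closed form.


The answer is x**6/4 + 5*x**2/6.
Step 1. Rewrite: now ∫(5*x/3) dx + ∫(3*x**5/2) dx.
Step 2. Evaluate the standard form: now x**6/4 + ∫(5*x/3) dx.
Step 3. Evaluate the standard form: now x**6/4 + 5*x**2/6.
Answer: x**6/4 + 5*x**2/6.


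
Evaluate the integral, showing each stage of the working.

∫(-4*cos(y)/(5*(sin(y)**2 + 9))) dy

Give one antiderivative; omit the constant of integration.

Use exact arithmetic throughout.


Step 1. Substitute u = sin(y), turning ∫(-4*cos(y)/(5*(sin(y)**2 + 9))) dy into ∫(-4/(5*(u**2 + 9))) du: now ∫(-4/(5*(u**2 + 9))) du.
Step 2. Evaluate the standard form: now -4*atan(u/3)/15.
Step 3. Substitute back u = sin(y): now -4*atan(sin(y)/3)/15.
Answer: -4*atan(sin(y)/3)/15.


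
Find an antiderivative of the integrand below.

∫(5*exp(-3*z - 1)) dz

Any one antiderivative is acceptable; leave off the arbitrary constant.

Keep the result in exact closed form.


Answer: -5*exp(-3*z - 1)/3.


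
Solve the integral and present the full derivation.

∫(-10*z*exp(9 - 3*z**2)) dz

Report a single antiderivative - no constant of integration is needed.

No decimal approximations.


Step 1. Substitute u = z**2 - 3, turning ∫(-10*z*exp(9 - 3*z**2)) dz into ∫(-5*exp(-3*u)) du: now ∫(-5*exp(-3*u)) du.
Step 2. Evaluate the standard form: now 5*exp(-3*u)/3.
Step 3. Substitute back u = z**2 - 3: now 5*exp(9 - 3*z**2)/3.
Answer: 5*exp(9 - 3*z**2)/3.


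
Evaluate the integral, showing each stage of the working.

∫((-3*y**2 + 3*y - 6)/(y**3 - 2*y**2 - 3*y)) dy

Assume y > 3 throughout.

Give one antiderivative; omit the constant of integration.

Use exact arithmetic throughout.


Step 1. Decompose ∫((-3*y**2 + 3*y - 6)/(y**3 - 2*y**2 - 3*y)) dy by partial fractions, (-3*y**2 + 3*y - 6)/(y**3 - 2*y**2 - 3*y) = -3/(y + 1) - 2/(y - 3) + 2/y: now ∫(2/y) dy + ∫(-2/(y - 3)) dy + ∫(-3/(y + 1)) dy.
Step 2. Evaluate the standard form [assuming y > 3]: now -2*log(y - 3) + ∫(2/y) dy + ∫(-3/(y + 1)) dy.
Step 3. Evaluate the standard form [assuming y > -1]: now -2*log(y - 3) - 3*log(y + 1) + ∫(2/y) dy.
Step 4. Evaluate the standard form [assuming y > 0]: now 2*log(y) - 2*log(y - 3) - 3*log(y + 1).
Answer: 2*log(y) - 2*log(y - 3) - 3*log(y + 1).


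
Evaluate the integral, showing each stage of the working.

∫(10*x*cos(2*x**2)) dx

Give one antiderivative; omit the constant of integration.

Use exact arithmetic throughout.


Step 1. Substitute u = x**2, turning ∫(10*x*cos(2*x**2)) dx into ∫(5*cos(2*u)) du: now ∫(5*cos(2*u)) du.
Step 2. Evaluate the standard form: now 5*sin(2*u)/2.
Step 3. Substitute back u = x**2: now 5*sin(2*x**2)/2.
Answer: 5*sin(2*x**2)/2.


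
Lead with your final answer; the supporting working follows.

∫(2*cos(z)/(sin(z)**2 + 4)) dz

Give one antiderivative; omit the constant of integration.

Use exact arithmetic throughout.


The answer is atan(sin(z)/2).
Step 1. Substitute u = sin(z), turning ∫(2*cos(z)/(sin(z)**2 + 4)) dz into ∫(2/(u**2 + 4)) du: now ∫(2/(u**2 + 4)) du.
Step 2. Evaluate the standard form: now atan(u/2).
Step 3. Substitute back u = sin(z): now atan(sin(z)/2).
Answer: atan(sin(z)/2).


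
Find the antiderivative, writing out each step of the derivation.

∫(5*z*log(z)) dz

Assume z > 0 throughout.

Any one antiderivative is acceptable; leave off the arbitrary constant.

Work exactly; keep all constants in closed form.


Step 1. Integrate ∫(5*z*log(z)) dz by parts with u = log(z), dv = (5*z) dz, so v = 5*z**2/2 [assuming z > 0]: now 5*z**2*log(z)/2 + ∫(-5*z/2) dz.
Step 2. Evaluate the standard form: now 5*z**2*log(z)/2 - 5*z**2/4.
Answer: 5*z**2*log(z)/2 - 5*z**2/4.


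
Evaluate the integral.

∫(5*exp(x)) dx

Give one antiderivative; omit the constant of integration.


Answer: 5*exp(x).


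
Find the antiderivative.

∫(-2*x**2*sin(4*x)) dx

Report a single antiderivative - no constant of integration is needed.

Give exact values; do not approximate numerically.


Answer: x**2*cos(4*x)/2 - x*sin(4*x)/4 - cos(4*x)/16.


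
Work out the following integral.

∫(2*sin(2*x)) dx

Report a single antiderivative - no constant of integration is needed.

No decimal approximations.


Answer: -cos(2*x).


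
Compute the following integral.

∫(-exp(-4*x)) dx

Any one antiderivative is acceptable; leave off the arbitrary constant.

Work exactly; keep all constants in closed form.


Answer: exp(-4*x)/4.


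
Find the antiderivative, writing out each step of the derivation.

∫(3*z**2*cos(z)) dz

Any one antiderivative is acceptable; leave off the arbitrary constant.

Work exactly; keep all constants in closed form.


Step 1. Integrate ∫(3*z**2*cos(z)) dz by parts with u = z**2, dv = (3*cos(z)) dz, so v = 3*sin(z): now 3*z**2*sin(z) + ∫(-6*z*sin(z)) dz.
Step 2. Integrate ∫(-6*z*sin(z)) dz by parts with u = z, dv = (-6*sin(z)) dz, so v = 6*cos(z): now 3*z**2*sin(z) + 6*z*cos(z) + ∫(-6*cos(z)) dz.
Step 3. Evaluate the standard form: now 3*z**2*sin(z) + 6*z*cos(z) - 6*sin(z).
Answer: 3*z**2*sin(z) + 6*z*cos(z) - 6*sin(z).


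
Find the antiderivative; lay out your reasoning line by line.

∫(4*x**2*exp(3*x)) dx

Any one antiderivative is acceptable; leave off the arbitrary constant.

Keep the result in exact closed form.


Step 1. Integrate ∫(4*x**2*exp(3*x)) dx by parts with u = x**2, dv = (4*exp(3*x)) dx, so v = 4*exp(3*x)/3: now 4*x**2*exp(3*x)/3 + ∫(-8*x*exp(3*x)/3) dx.
Step 2. Integrate ∫(-8*x*exp(3*x)/3) dx by parts with u = x, dv = (-8*exp(3*x)/3) dx, so v = -8*exp(3*x)/9: now 4*x**2*exp(3*x)/3 - 8*x*exp(3*x)/9 + ∫(8*exp(3*x)/9) dx.
Step 3. Evaluate the standard form: now 4*x**2*exp(3*x)/3 - 8*x*exp(3*x)/9 + 8*exp(3*x)/27.
Answer: 4*x**2*exp(3*x)/3 - 8*x*exp(3*x)/9 + 8*exp(3*x)/27.


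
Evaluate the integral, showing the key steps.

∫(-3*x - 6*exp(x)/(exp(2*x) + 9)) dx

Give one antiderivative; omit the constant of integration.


Step 1. Rewrite: now ∫(-3*x) dx + ∫(-6*exp(x)/(exp(2*x) + 9)) dx.
Step 2. Substitute u = exp(x), turning ∫(-6*exp(x)/(exp(2*x) + 9)) dx into ∫(-6/(u**2 + 9)) du: now ∫(-3*x) dx + ∫(-6/(u**2 + 9)) du.
Step 3. Evaluate the standard form: now -2*atan(u/3) + ∫(-3*x) dx.
Step 4. Substitute back u = exp(x): now -2*atan(exp(x)/3) + ∫(-3*x) dx.
Step 5. Evaluate the standard form: now -3*x**2/2 - 2*atan(exp(x)/3).
Answer: -3*x**2/2 - 2*atan(exp(x)/3).


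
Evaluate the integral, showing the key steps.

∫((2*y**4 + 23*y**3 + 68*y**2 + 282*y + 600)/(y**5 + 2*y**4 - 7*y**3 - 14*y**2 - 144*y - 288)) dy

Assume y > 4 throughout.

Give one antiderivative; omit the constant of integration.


Step 1. Decompose ∫((2*y**4 + 23*y**3 + 68*y**2 + 282*y + 600)/(y**5 + 2*y**4 - 7*y**3 - 14*y**2 - 144*y - 288)) dy by partial fractions, (2*y**4 + 23*y**3 + 68*y**2 + 282*y + 600)/(y**5 + 2*y**4 - 7*y**3 - 14*y**2 - 144*y - 288) = -3/(y**2 + 9) - 1/(y + 4) - 1/(y + 2) + 4/(y - 4): now ∫(4/(y - 4)) dy + ∫(-1/(y + 2)) dy + ∫(-1/(y + 4)) dy + ∫(-3/(y**2 + 9)) dy.
Step 2. Evaluate the standard form [assuming y > -4]: now -log(y + 4) + ∫(4/(y - 4)) dy + ∫(-1/(y + 2)) dy + ∫(-3/(y**2 + 9)) dy.
Step 3. Evaluate the standard form [assuming y > -2]: now -log(y + 2) - log(y + 4) + ∫(4/(y - 4)) dy + ∫(-3/(y**2 + 9)) dy.
Step 4. Evaluate the standard form [assuming y > 4]: now 4*log(y - 4) - log(y + 2) - log(y + 4) + ∫(-3/(y**2 + 9)) dy.
Step 5. Evaluate the standard form: now 4*log(y - 4) - log(y + 2) - log(y + 4) - atan(y/3).
Answer: 4*log(y - 4) - log(y + 2) - log(y + 4) - atan(y/3).


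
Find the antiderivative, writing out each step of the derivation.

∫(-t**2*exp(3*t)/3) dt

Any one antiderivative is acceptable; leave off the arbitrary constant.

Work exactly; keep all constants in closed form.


Step 1. Integrate ∫(-t**2*exp(3*t)/3) dt by parts with u = t**2, dv = (-exp(3*t)/3) dt, so v = -exp(3*t)/9: now -t**2*exp(3*t)/9 + ∫(2*t*exp(3*t)/9) dt.
Step 2. Integrate ∫(2*t*exp(3*t)/9) dt by parts with u = t, dv = (2*exp(3*t)/9) dt, so v = 2*exp(3*t)/27: now -t**2*exp(3*t)/9 + 2*t*exp(3*t)/27 + ∫(-2*exp(3*t)/27) dt.
Step 3. Evaluate the standard form: now -t**2*exp(3*t)/9 + 2*t*exp(3*t)/27 - 2*exp(3*t)/81.
Answer: -t**2*exp(3*t)/9 + 2*t*exp(3*t)/27 - 2*exp(3*t)/81.


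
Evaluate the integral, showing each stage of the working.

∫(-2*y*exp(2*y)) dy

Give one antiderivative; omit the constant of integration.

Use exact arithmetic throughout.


Step 1. Integrate ∫(-2*y*exp(2*y)) dy by parts with u = y, dv = (-2*exp(2*y)) dy, so v = -exp(2*y): now -y*exp(2*y) + ∫(exp(2*y)) dy.
Step 2. Evaluate the standard form: now -y*exp(2*y) + exp(2*y)/2.
Answer: -y*exp(2*y) + exp(2*y)/2.


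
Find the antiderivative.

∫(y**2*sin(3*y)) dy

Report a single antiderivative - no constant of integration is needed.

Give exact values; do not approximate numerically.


Answer: -y**2*cos(3*y)/3 + 2*y*sin(3*y)/9 + 2*cos(3*y)/27.


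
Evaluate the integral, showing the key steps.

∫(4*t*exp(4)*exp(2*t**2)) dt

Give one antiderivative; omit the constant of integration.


Step 1. Substitute u = t**2 + 2, turning ∫(4*t*exp(4)*exp(2*t**2)) dt into ∫(2*exp(2*u)) du: now ∫(2*exp(2*u)) du.
Step 2. Evaluate the standard form: now exp(2*u).
Step 3. Substitute back u = t**2 + 2: now exp(2*t**2 + 4).
Answer: exp(2*t**2 + 4).


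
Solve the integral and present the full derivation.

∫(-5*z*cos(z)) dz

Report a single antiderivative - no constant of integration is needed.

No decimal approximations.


Step 1. Integrate ∫(-5*z*cos(z)) dz by parts with u = z, dv = (-5*cos(z)) dz, so v = -5*sin(z): now -5*z*sin(z) + ∫(5*sin(z)) dz.
Step 2. Evaluate the standard form: now -5*z*sin(z) - 5*cos(z).
Answer: -5*z*sin(z) - 5*cos(z).


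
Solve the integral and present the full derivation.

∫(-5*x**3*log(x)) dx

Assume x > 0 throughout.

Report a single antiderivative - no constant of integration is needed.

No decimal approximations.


Step 1. Integrate ∫(-5*x**3*log(x)) dx by parts with u = log(x), dv = (-5*x**3) dx, so v = -5*x**4/4 [assuming x > 0]: now -5*x**4*log(x)/4 + ∫(5*x**3/4) dx.
Step 2. Evaluate the standard form: now -5*x**4*log(x)/4 + 5*x**4/16.
Answer: -5*x**4*log(x)/4 + 5*x**4/16.


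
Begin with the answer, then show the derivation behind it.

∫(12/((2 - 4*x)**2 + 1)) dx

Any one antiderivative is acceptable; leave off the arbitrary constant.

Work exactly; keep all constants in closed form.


The answer is 3*atan(4*x - 2).
Step 1. Substitute u = 2 - 4*x, turning ∫(12/((2 - 4*x)**2 + 1)) dx into ∫(-3/(u**2 + 1)) du: now ∫(-3/(u**2 + 1)) du.
Step 2. Evaluate the standard form: now -3*atan(u).
Step 3. Substitute back u = 2 - 4*x: now 3*atan(4*x - 2).
Answer: 3*atan(4*x - 2).


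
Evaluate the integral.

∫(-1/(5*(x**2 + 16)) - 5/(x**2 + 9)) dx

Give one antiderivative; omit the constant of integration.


Answer: -atan(x/4)/20 - 5*atan(x/3)/3.


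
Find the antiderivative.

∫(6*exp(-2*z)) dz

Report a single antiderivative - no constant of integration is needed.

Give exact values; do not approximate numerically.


Answer: -3*exp(-2*z).


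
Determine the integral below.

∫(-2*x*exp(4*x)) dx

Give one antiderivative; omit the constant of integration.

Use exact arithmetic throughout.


Answer: -x*exp(4*x)/2 + exp(4*x)/8.


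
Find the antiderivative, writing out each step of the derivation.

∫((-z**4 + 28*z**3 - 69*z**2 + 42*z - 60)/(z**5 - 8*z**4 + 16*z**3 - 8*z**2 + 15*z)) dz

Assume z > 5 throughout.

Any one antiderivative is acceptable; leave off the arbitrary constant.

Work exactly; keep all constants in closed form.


Step 1. Decompose ∫((-z**4 + 28*z**3 - 69*z**2 + 42*z - 60)/(z**5 - 8*z**4 + 16*z**3 - 8*z**2 + 15*z)) dz by partial fractions, (-z**4 + 28*z**3 - 69*z**2 + 42*z - 60)/(z**5 - 8*z**4 + 16*z**3 - 8*z**2 + 15*z) = 1/(z**2 + 1) - 2/(z - 3) + 5/(z - 5) - 4/z: now ∫(-4/z) dz + ∫(5/(z - 5)) dz + ∫(-2/(z - 3)) dz + ∫(1/(z**2 + 1)) dz.
Step 2. Evaluate the standard form [assuming z > 0]: now -4*log(z) + ∫(5/(z - 5)) dz + ∫(-2/(z - 3)) dz + ∫(1/(z**2 + 1)) dz.
Step 3. Evaluate the standard form [assuming z > 3]: now -4*log(z) - 2*log(z - 3) + ∫(5/(z - 5)) dz + ∫(1/(z**2 + 1)) dz.
Step 4. Evaluate the standard form [assuming z > 5]: now -4*log(z) + 5*log(z - 5) - 2*log(z - 3) + ∫(1/(z**2 + 1)) dz.
Step 5. Evaluate the standard form: now -4*log(z) + 5*log(z - 5) - 2*log(z - 3) + atan(z).
Answer: -4*log(z) + 5*log(z - 5) - 2*log(z - 3) + atan(z).


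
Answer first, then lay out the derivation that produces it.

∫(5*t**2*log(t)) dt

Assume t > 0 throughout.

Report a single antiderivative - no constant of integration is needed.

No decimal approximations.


The answer is 5*t**3*log(t)/3 - 5*t**3/9.
Step 1. Integrate ∫(5*t**2*log(t)) dt by parts with u = log(t), dv = (5*t**2) dt, so v = 5*t**3/3 [assuming t > 0]: now 5*t**3*log(t)/3 + ∫(-5*t**2/3) dt.
Step 2. Evaluate the standard form: now 5*t**3*log(t)/3 - 5*t**3/9.
Answer: 5*t**3*log(t)/3 - 5*t**3/9.


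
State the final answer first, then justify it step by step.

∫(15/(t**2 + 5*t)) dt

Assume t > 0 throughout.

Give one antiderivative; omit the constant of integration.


The answer is 3*log(t) - 3*log(t + 5).
Step 1. Decompose ∫(15/(t**2 + 5*t)) dt by partial fractions, 15/(t**2 + 5*t) = -3/(t + 5) + 3/t: now ∫(3/t) dt + ∫(-3/(t + 5)) dt.
Step 2. Evaluate the standard form [assuming t > 0]: now 3*log(t) + ∫(-3/(t + 5)) dt.
Step 3. Evaluate the standard form [assuming t > -5]: now 3*log(t) - 3*log(t + 5).
Answer: 3*log(t) - 3*log(t + 5).


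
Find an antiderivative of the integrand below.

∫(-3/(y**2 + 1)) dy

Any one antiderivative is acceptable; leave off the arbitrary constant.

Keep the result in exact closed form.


Answer: -3*atan(y).


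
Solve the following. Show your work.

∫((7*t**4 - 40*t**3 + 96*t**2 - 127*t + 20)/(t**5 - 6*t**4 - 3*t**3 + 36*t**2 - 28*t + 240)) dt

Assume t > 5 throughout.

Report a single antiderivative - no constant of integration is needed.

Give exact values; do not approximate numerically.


Step 1. Decompose ∫((7*t**4 - 40*t**3 + 96*t**2 - 127*t + 20)/(t**5 - 6*t**4 - 3*t**3 + 36*t**2 - 28*t + 240)) dt by partial fractions, (7*t**4 - 40*t**3 + 96*t**2 - 127*t + 20)/(t**5 - 6*t**4 - 3*t**3 + 36*t**2 - 28*t + 240) = -3/(t**2 + 4) + 4/(t + 3) - 2/(t - 4) + 5/(t - 5): now ∫(5/(t - 5)) dt + ∫(-2/(t - 4)) dt + ∫(4/(t + 3)) dt + ∫(-3/(t**2 + 4)) dt.
Step 2. Evaluate the standard form [assuming t > 4]: now -2*log(t - 4) + ∫(5/(t - 5)) dt + ∫(4/(t + 3)) dt + ∫(-3/(t**2 + 4)) dt.
Step 3. Evaluate the standard form [assuming t > -3]: now -2*log(t - 4) + 4*log(t + 3) + ∫(5/(t - 5)) dt + ∫(-3/(t**2 + 4)) dt.
Step 4. Evaluate the standard form [assuming t > 5]: now 5*log(t - 5) - 2*log(t - 4) + 4*log(t + 3) + ∫(-3/(t**2 + 4)) dt.
Step 5. Evaluate the standard form: now 5*log(t - 5) - 2*log(t - 4) + 4*log(t + 3) - 3*atan(t/2)/2.
Answer: 5*log(t - 5) - 2*log(t - 4) + 4*log(t + 3) - 3*atan(t/2)/2.


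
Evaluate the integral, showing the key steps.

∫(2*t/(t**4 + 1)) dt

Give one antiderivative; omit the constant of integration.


Step 1. Substitute u = t**2, turning ∫(2*t/(t**4 + 1)) dt into ∫(1/(u**2 + 1)) du: now ∫(1/(u**2 + 1)) du.
Step 2. Evaluate the standard form: now atan(u).
Step 3. Substitute back u = t**2: now atan(t**2).
Answer: atan(t**2).


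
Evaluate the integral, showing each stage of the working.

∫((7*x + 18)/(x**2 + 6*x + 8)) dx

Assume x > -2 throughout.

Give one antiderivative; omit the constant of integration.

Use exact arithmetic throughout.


Step 1. Decompose ∫((7*x + 18)/(x**2 + 6*x + 8)) dx by partial fractions, (7*x + 18)/(x**2 + 6*x + 8) = 5/(x + 4) + 2/(x + 2): now ∫(2/(x + 2)) dx + ∫(5/(x + 4)) dx.
Step 2. Evaluate the standard form [assuming x > -4]: now 5*log(x + 4) + ∫(2/(x + 2)) dx.
Step 3. Evaluate the standard form [assuming x > -2]: now 2*log(x + 2) + 5*log(x + 4).
Answer: 2*log(x + 2) + 5*log(x + 4).


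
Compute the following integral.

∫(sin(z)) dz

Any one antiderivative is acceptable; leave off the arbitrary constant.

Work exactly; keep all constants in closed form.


Answer: -cos(z).


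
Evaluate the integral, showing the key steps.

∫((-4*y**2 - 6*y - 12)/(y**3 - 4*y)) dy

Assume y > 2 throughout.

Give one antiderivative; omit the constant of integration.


Step 1. Decompose ∫((-4*y**2 - 6*y - 12)/(y**3 - 4*y)) dy by partial fractions, (-4*y**2 - 6*y - 12)/(y**3 - 4*y) = -2/(y + 2) - 5/(y - 2) + 3/y: now ∫(3/y) dy + ∫(-5/(y - 2)) dy + ∫(-2/(y + 2)) dy.
Step 2. Evaluate the standard form [assuming y > 2]: now -5*log(y - 2) + ∫(3/y) dy + ∫(-2/(y + 2)) dy.
Step 3. Evaluate the standard form [assuming y > 0]: now 3*log(y) - 5*log(y - 2) + ∫(-2/(y + 2)) dy.
Step 4. Evaluate the standard form [assuming y > -2]: now 3*log(y) - 5*log(y - 2) - 2*log(y + 2).
Answer: 3*log(y) - 5*log(y - 2) - 2*log(y + 2).


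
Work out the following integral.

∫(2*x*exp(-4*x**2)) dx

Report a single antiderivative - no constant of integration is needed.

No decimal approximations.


Answer: -exp(-4*x**2)/4.


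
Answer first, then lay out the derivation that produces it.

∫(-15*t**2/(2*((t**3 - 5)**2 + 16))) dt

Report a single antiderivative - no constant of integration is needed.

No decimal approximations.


The answer is -5*atan(t**3/4 - 5/4)/8.
Step 1. Substitute u = t**3 - 5, turning ∫(-15*t**2/(2*((t**3 - 5)**2 + 16))) dt into ∫(-5/(2*(u**2 + 16))) du: now ∫(-5/(2*(u**2 + 16))) du.
Step 2. Evaluate the standard form: now -5*atan(u/4)/8.
Step 3. Substitute back u = t**3 - 5: now -5*atan(t**3/4 - 5/4)/8.
Answer: -5*atan(t**3/4 - 5/4)/8.


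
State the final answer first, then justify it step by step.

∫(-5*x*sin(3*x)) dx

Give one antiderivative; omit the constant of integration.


The answer is 5*x*cos(3*x)/3 - 5*sin(3*x)/9.
Step 1. Integrate ∫(-5*x*sin(3*x)) dx by parts with u = x, dv = (-5*sin(3*x)) dx, so v = 5*cos(3*x)/3: now 5*x*cos(3*x)/3 + ∫(-5*cos(3*x)/3) dx.
Step 2. Evaluate the standard form: now 5*x*cos(3*x)/3 - 5*sin(3*x)/9.
Answer: 5*x*cos(3*x)/3 - 5*sin(3*x)/9.


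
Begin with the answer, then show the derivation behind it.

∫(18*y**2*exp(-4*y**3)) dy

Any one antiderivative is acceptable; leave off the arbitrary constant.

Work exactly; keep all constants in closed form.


The answer is -3*exp(-4*y**3)/2.
Step 1. Substitute u = y**3, turning ∫(18*y**2*exp(-4*y**3)) dy into ∫(6*exp(-4*u)) du: now ∫(6*exp(-4*u)) du.
Step 2. Evaluate the standard form: now -3*exp(-4*u)/2.
Step 3. Substitute back u = y**3: now -3*exp(-4*y**3)/2.
Answer: -3*exp(-4*y**3)/2.


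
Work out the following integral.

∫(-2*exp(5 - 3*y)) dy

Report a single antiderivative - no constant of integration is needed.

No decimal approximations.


Answer: 2*exp(5 - 3*y)/3.


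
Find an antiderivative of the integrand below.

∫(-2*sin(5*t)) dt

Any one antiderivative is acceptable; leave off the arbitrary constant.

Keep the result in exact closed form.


Answer: 2*cos(5*t)/5.


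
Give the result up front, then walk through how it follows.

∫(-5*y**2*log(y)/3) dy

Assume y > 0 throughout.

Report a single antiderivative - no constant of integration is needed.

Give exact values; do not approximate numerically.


The answer is -5*y**3*log(y)/9 + 5*y**3/27.
Step 1. Integrate ∫(-5*y**2*log(y)/3) dy by parts with u = log(y), dv = (-5*y**2/3) dy, so v = -5*y**3/9 [assuming y > 0]: now -5*y**3*log(y)/9 + ∫(5*y**2/9) dy.
Step 2. Evaluate the standard form: now -5*y**3*log(y)/9 + 5*y**3/27.
Answer: -5*y**3*log(y)/9 + 5*y**3/27.


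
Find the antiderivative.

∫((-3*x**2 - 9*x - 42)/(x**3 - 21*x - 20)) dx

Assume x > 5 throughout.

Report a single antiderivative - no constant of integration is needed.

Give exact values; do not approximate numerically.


Answer: -3*log(x - 5) + 2*log(x + 1) - 2*log(x + 4).


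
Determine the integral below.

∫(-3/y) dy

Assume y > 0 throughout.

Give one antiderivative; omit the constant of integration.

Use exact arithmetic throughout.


Answer: -3*log(y).


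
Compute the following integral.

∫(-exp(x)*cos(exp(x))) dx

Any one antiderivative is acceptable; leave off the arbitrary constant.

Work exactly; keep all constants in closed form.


Answer: -sin(exp(x)).


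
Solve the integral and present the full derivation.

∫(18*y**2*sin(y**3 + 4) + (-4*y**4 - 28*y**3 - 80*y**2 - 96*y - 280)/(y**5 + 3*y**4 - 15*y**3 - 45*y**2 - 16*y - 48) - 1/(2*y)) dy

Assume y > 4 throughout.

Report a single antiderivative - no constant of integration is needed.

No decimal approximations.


Step 1. Rewrite: now ∫(-1/(2*y)) dy + ∫(18*y**2*sin(y**3 + 4)) dy + ∫((-4*y**4 - 28*y**3 - 80*y**2 - 96*y - 280)/(y**5 + 3*y**4 - 15*y**3 - 45*y**2 - 16*y - 48)) dy.
Step 2. Decompose ∫((-4*y**4 - 28*y**3 - 80*y**2 - 96*y - 280)/(y**5 + 3*y**4 - 15*y**3 - 45*y**2 - 16*y - 48)) dy by partial fractions, (-4*y**4 - 28*y**3 - 80*y**2 - 96*y - 280)/(y**5 + 3*y**4 - 15*y**3 - 45*y**2 - 16*y - 48) = 4/(y**2 + 1) - 3/(y + 4) + 4/(y + 3) - 5/(y - 4): now ∫(-1/(2*y)) dy + ∫(18*y**2*sin(y**3 + 4)) dy + ∫(-5/(y - 4)) dy + ∫(4/(y + 3)) dy + ∫(-3/(y + 4)) dy + ∫(4/(y**2 + 1)) dy.
Step 3. Evaluate the standard form [assuming y > -4]: now -3*log(y + 4) + ∫(-1/(2*y)) dy + ∫(18*y**2*sin(y**3 + 4)) dy + ∫(-5/(y - 4)) dy + ∫(4/(y + 3)) dy + ∫(4/(y**2 + 1)) dy.
Step 4. Evaluate the standard form [assuming y > 4]: now -5*log(y - 4) - 3*log(y + 4) + ∫(-1/(2*y)) dy + ∫(18*y**2*sin(y**3 + 4)) dy + ∫(4/(y + 3)) dy + ∫(4/(y**2 + 1)) dy.
Step 5. Evaluate the standard form [assuming y > -3]: now -5*log(y - 4) + 4*log(y + 3) - 3*log(y + 4) + ∫(-1/(2*y)) dy + ∫(18*y**2*sin(y**3 + 4)) dy + ∫(4/(y**2 + 1)) dy.
Step 6. Evaluate the standard form: now -5*log(y - 4) + 4*log(y + 3) - 3*log(y + 4) + 4*atan(y) + ∫(-1/(2*y)) dy + ∫(18*y**2*sin(y**3 + 4)) dy.
Step 7. Substitute u = y**3 + 4, turning ∫(18*y**2*sin(y**3 + 4)) dy into ∫(6*sin(u)) du: now -5*log(y - 4) + 4*log(y + 3) - 3*log(y + 4) + 4*atan(y) + ∫(-1/(2*y)) dy + ∫(6*sin(u)) du.
Step 8. Evaluate the standard form: now -5*log(y - 4) + 4*log(y + 3) - 3*log(y + 4) - 6*cos(u) + 4*atan(y) + ∫(-1/(2*y)) dy.
Step 9. Substitute back u = y**3 + 4: now -5*log(y - 4) + 4*log(y + 3) - 3*log(y + 4) - 6*cos(y**3 + 4) + 4*atan(y) + ∫(-1/(2*y)) dy.
Step 10. Evaluate the standard form [assuming y > 0]: now -log(y)/2 - 5*log(y - 4) + 4*log(y + 3) - 3*log(y + 4) - 6*cos(y**3 + 4) + 4*atan(y).
Answer: -log(y)/2 - 5*log(y - 4) + 4*log(y + 3) - 3*log(y + 4) - 6*cos(y**3 + 4) + 4*atan(y).


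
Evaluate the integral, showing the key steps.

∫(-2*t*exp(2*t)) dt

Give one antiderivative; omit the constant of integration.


Step 1. Integrate ∫(-2*t*exp(2*t)) dt by parts with u = t, dv = (-2*exp(2*t)) dt, so v = -exp(2*t): now -t*exp(2*t) + ∫(exp(2*t)) dt.
Step 2. Evaluate the standard form: now -t*exp(2*t) + exp(2*t)/2.
Answer: -t*exp(2*t) + exp(2*t)/2.


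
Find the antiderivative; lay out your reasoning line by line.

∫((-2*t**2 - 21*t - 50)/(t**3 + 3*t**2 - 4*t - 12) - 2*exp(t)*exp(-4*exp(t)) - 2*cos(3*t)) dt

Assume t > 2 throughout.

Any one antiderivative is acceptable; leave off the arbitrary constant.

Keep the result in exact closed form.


Step 1. Rewrite: now ∫((-2*t**2 - 21*t - 50)/(t**3 + 3*t**2 - 4*t - 12)) dt + ∫(-2*exp(t)*exp(-4*exp(t))) dt + ∫(-2*cos(3*t)) dt.
Step 2. Substitute u = exp(t), turning ∫(-2*exp(t)*exp(-4*exp(t))) dt into ∫(-2*exp(-4*u)) du: now ∫((-2*t**2 - 21*t - 50)/(t**3 + 3*t**2 - 4*t - 12)) dt + ∫(-2*exp(-4*u)) du + ∫(-2*cos(3*t)) dt.
Step 3. Evaluate the standard form: now ∫((-2*t**2 - 21*t - 50)/(t**3 + 3*t**2 - 4*t - 12)) dt + ∫(-2*cos(3*t)) dt + exp(-4*u)/2.
Step 4. Substitute back u = exp(t): now ∫((-2*t**2 - 21*t - 50)/(t**3 + 3*t**2 - 4*t - 12)) dt + ∫(-2*cos(3*t)) dt + exp(-4*exp(t))/2.
Step 5. Evaluate the standard form: now -2*sin(3*t)/3 + ∫((-2*t**2 - 21*t - 50)/(t**3 + 3*t**2 - 4*t - 12)) dt + exp(-4*exp(t))/2.
Step 6. Decompose ∫((-2*t**2 - 21*t - 50)/(t**3 + 3*t**2 - 4*t - 12)) dt by partial fractions, (-2*t**2 - 21*t - 50)/(t**3 + 3*t**2 - 4*t - 12) = -1/(t + 3) + 4/(t + 2) - 5/(t - 2): now -2*sin(3*t)/3 + ∫(-5/(t - 2)) dt + ∫(4/(t + 2)) dt + ∫(-1/(t + 3)) dt + exp(-4*exp(t))/2.
Step 7. Evaluate the standard form [assuming t > -2]: now 4*log(t + 2) - 2*sin(3*t)/3 + ∫(-5/(t - 2)) dt + ∫(-1/(t + 3)) dt + exp(-4*exp(t))/2.
Step 8. Evaluate the standard form [assuming t > -3]: now 4*log(t + 2) - log(t + 3) - 2*sin(3*t)/3 + ∫(-5/(t - 2)) dt + exp(-4*exp(t))/2.
Step 9. Evaluate the standard form [assuming t > 2]: now -5*log(t - 2) + 4*log(t + 2) - log(t + 3) - 2*sin(3*t)/3 + exp(-4*exp(t))/2.
Answer: -5*log(t - 2) + 4*log(t + 2) - log(t + 3) - 2*sin(3*t)/3 + exp(-4*exp(t))/2.


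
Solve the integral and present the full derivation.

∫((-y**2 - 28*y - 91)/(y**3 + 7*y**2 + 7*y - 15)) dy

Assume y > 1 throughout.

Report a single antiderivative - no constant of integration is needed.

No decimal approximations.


Step 1. Decompose ∫((-y**2 - 28*y - 91)/(y**3 + 7*y**2 + 7*y - 15)) dy by partial fractions, (-y**2 - 28*y - 91)/(y**3 + 7*y**2 + 7*y - 15) = 2/(y + 5) + 2/(y + 3) - 5/(y - 1): now ∫(-5/(y - 1)) dy + ∫(2/(y + 3)) dy + ∫(2/(y + 5)) dy.
Step 2. Evaluate the standard form [assuming y > 1]: now -5*log(y - 1) + ∫(2/(y + 3)) dy + ∫(2/(y + 5)) dy.
Step 3. Evaluate the standard form [assuming y > -5]: now -5*log(y - 1) + 2*log(y + 5) + ∫(2/(y + 3)) dy.
Step 4. Evaluate the standard form [assuming y > -3]: now -5*log(y - 1) + 2*log(y + 3) + 2*log(y + 5).
Answer: -5*log(y - 1) + 2*log(y + 3) + 2*log(y + 5).


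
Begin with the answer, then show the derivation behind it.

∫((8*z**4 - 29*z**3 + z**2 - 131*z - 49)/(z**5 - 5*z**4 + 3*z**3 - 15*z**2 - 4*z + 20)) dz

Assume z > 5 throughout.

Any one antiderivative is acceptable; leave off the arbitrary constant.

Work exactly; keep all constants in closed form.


The answer is log(z - 5) + 5*log(z - 1) + 2*log(z + 1) + 3*atan(z/2)/2.
Step 1. Decompose ∫((8*z**4 - 29*z**3 + z**2 - 131*z - 49)/(z**5 - 5*z**4 + 3*z**3 - 15*z**2 - 4*z + 20)) dz by partial fractions, (8*z**4 - 29*z**3 + z**2 - 131*z - 49)/(z**5 - 5*z**4 + 3*z**3 - 15*z**2 - 4*z + 20) = 3/(z**2 + 4) + 2/(z + 1) + 5/(z - 1) + 1/(z - 5): now ∫(1/(z - 5)) dz + ∫(5/(z - 1)) dz + ∫(2/(z + 1)) dz + ∫(3/(z**2 + 4)) dz.
Step 2. Evaluate the standard form [assuming z > 1]: now 5*log(z - 1) + ∫(1/(z - 5)) dz + ∫(2/(z + 1)) dz + ∫(3/(z**2 + 4)) dz.
Step 3. Evaluate the standard form [assuming z > -1]: now 5*log(z - 1) + 2*log(z + 1) + ∫(1/(z - 5)) dz + ∫(3/(z**2 + 4)) dz.
Step 4. Evaluate the standard form [assuming z > 5]: now log(z - 5) + 5*log(z - 1) + 2*log(z + 1) + ∫(3/(z**2 + 4)) dz.
Step 5. Evaluate the standard form: now log(z - 5) + 5*log(z - 1) + 2*log(z + 1) + 3*atan(z/2)/2.
Answer: log(z - 5) + 5*log(z - 1) + 2*log(z + 1) + 3*atan(z/2)/2.


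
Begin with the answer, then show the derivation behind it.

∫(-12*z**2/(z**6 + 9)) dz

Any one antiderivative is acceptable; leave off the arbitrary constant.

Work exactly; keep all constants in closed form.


The answer is -4*atan(z**3/3)/3.
Step 1. Substitute u = z**3, turning ∫(-12*z**2/(z**6 + 9)) dz into ∫(-4/(u**2 + 9)) du: now ∫(-4/(u**2 + 9)) du.
Step 2. Evaluate the standard form: now -4*atan(u/3)/3.
Step 3. Substitute back u = z**3: now -4*atan(z**3/3)/3.
Answer: -4*atan(z**3/3)/3.


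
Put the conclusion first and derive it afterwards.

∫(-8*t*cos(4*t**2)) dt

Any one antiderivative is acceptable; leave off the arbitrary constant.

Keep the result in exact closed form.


The answer is -sin(4*t**2).
Step 1. Substitute u = t**2, turning ∫(-8*t*cos(4*t**2)) dt into ∫(-4*cos(4*u)) du: now ∫(-4*cos(4*u)) du.
Step 2. Evaluate the standard form: now -sin(4*u).
Step 3. Substitute back u = t**2: now -sin(4*t**2).
Answer: -sin(4*t**2).


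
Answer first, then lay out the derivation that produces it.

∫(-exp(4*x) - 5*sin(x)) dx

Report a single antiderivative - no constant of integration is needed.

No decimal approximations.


The answer is -exp(4*x)/4 + 5*cos(x).
Step 1. Rewrite: now ∫(-exp(4*x)) dx + ∫(-5*sin(x)) dx.
Step 2. Evaluate the standard form: now -exp(4*x)/4 + ∫(-5*sin(x)) dx.
Step 3. Evaluate the standard form: now -exp(4*x)/4 + 5*cos(x).
Answer: -exp(4*x)/4 + 5*cos(x).


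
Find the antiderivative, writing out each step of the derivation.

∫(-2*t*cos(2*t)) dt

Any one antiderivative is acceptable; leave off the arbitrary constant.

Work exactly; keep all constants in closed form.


Step 1. Integrate ∫(-2*t*cos(2*t)) dt by parts with u = t, dv = (-2*cos(2*t)) dt, so v = -sin(2*t): now -t*sin(2*t) + ∫(sin(2*t)) dt.
Step 2. Evaluate the standard form: now -t*sin(2*t) - cos(2*t)/2.
Answer: -t*sin(2*t) - cos(2*t)/2.


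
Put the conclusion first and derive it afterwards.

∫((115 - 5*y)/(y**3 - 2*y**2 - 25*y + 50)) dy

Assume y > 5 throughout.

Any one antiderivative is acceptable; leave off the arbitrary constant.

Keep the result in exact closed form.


The answer is 3*log(y - 5) - 5*log(y - 2) + 2*log(y + 5).
Step 1. Decompose ∫((115 - 5*y)/(y**3 - 2*y**2 - 25*y + 50)) dy by partial fractions, (115 - 5*y)/(y**3 - 2*y**2 - 25*y + 50) = 2/(y + 5) - 5/(y - 2) + 3/(y - 5): now ∫(3/(y - 5)) dy + ∫(-5/(y - 2)) dy + ∫(2/(y + 5)) dy.
Step 2. Evaluate the standard form [assuming y > -5]: now 2*log(y + 5) + ∫(3/(y - 5)) dy + ∫(-5/(y - 2)) dy.
Step 3. Evaluate the standard form [assuming y > 5]: now 3*log(y - 5) + 2*log(y + 5) + ∫(-5/(y - 2)) dy.
Step 4. Evaluate the standard form [assuming y > 2]: now 3*log(y - 5) - 5*log(y - 2) + 2*log(y + 5).
Answer: 3*log(y - 5) - 5*log(y - 2) + 2*log(y + 5).


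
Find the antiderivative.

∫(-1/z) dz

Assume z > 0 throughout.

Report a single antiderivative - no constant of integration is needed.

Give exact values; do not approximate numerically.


Answer: -log(z).


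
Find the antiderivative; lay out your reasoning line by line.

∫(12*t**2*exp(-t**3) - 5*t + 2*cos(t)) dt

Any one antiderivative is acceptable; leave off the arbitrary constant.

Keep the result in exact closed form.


Step 1. Rewrite: now ∫(-5*t) dt + ∫(12*t**2*exp(-t**3)) dt + ∫(2*cos(t)) dt.
Step 2. Substitute u = t**3, turning ∫(12*t**2*exp(-t**3)) dt into ∫(4*exp(-u)) du: now ∫(-5*t) dt + ∫(4*exp(-u)) du + ∫(2*cos(t)) dt.
Step 3. Evaluate the standard form: now ∫(-5*t) dt + ∫(2*cos(t)) dt - 4*exp(-u).
Step 4. Substitute back u = t**3: now ∫(-5*t) dt + ∫(2*cos(t)) dt - 4*exp(-t**3).
Step 5. Evaluate the standard form: now 2*sin(t) + ∫(-5*t) dt - 4*exp(-t**3).
Step 6. Evaluate the standard form: now -5*t**2/2 + 2*sin(t) - 4*exp(-t**3).
Answer: -5*t**2/2 + 2*sin(t) - 4*exp(-t**3).


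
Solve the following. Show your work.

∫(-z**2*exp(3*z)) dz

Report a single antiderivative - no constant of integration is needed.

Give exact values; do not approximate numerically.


Step 1. Integrate ∫(-z**2*exp(3*z)) dz by parts with u = z**2, dv = (-exp(3*z)) dz, so v = -exp(3*z)/3: now -z**2*exp(3*z)/3 + ∫(2*z*exp(3*z)/3) dz.
Step 2. Integrate ∫(2*z*exp(3*z)/3) dz by parts with u = z, dv = (2*exp(3*z)/3) dz, so v = 2*exp(3*z)/9: now -z**2*exp(3*z)/3 + 2*z*exp(3*z)/9 + ∫(-2*exp(3*z)/9) dz.
Step 3. Evaluate the standard form: now -z**2*exp(3*z)/3 + 2*z*exp(3*z)/9 - 2*exp(3*z)/27.
Answer: -z**2*exp(3*z)/3 + 2*z*exp(3*z)/9 - 2*exp(3*z)/27.


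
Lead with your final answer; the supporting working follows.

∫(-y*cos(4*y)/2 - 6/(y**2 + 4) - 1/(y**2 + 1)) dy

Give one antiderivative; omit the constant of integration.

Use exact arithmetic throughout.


The answer is -y*sin(4*y)/8 - cos(4*y)/32 - 3*atan(y/2) - atan(y).
Step 1. Rewrite: now ∫(-y*cos(4*y)/2) dy + ∫(-1/(y**2 + 1)) dy + ∫(-6/(y**2 + 4)) dy.
Step 2. Evaluate the standard form: now -atan(y) + ∫(-y*cos(4*y)/2) dy + ∫(-6/(y**2 + 4)) dy.
Step 3. Evaluate the standard form: now -3*atan(y/2) - atan(y) + ∫(-y*cos(4*y)/2) dy.
Step 4. Integrate ∫(-y*cos(4*y)/2) dy by parts with u = y, dv = (-cos(4*y)/2) dy, so v = -sin(4*y)/8: now -y*sin(4*y)/8 - 3*atan(y/2) - atan(y) + ∫(sin(4*y)/8) dy.
Step 5. Evaluate the standard form: now -y*sin(4*y)/8 - cos(4*y)/32 - 3*atan(y/2) - atan(y).
Answer: -y*sin(4*y)/8 - cos(4*y)/32 - 3*atan(y/2) - atan(y).


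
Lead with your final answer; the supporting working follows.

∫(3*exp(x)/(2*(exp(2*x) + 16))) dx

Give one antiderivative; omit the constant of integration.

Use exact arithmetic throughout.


The answer is 3*atan(exp(x)/4)/8.
Step 1. Substitute u = exp(x), turning ∫(3*exp(x)/(2*(exp(2*x) + 16))) dx into ∫(3/(2*(u**2 + 16))) du: now ∫(3/(2*(u**2 + 16))) du.
Step 2. Evaluate the standard form: now 3*atan(u/4)/8.
Step 3. Substitute back u = exp(x): now 3*atan(exp(x)/4)/8.
Answer: 3*atan(exp(x)/4)/8.


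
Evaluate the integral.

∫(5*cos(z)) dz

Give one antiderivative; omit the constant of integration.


Answer: 5*sin(z).


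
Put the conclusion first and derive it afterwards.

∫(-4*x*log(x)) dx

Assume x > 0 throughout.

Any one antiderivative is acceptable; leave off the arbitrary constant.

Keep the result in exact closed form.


The answer is -2*x**2*log(x) + x**2.
Step 1. Integrate ∫(-4*x*log(x)) dx by parts with u = log(x), dv = (-4*x) dx, so v = -2*x**2 [assuming x > 0]: now -2*x**2*log(x) + ∫(2*x) dx.
Step 2. Evaluate the standard form: now -2*x**2*log(x) + x**2.
Answer: -2*x**2*log(x) + x**2.


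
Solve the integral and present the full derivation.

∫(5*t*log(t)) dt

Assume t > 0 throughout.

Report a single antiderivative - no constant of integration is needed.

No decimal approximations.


Step 1. Integrate ∫(5*t*log(t)) dt by parts with u = log(t), dv = (5*t) dt, so v = 5*t**2/2 [assuming t > 0]: now 5*t**2*log(t)/2 + ∫(-5*t/2) dt.
Step 2. Evaluate the standard form: now 5*t**2*log(t)/2 - 5*t**2/4.
Answer: 5*t**2*log(t)/2 - 5*t**2/4.


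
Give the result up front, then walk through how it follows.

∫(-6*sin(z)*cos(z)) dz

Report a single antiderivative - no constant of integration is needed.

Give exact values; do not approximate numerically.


The answer is -3*sin(z)**2.
Step 1. Substitute u = sin(z), turning ∫(-6*sin(z)*cos(z)) dz into ∫(-6*u) du: now ∫(-6*u) du.
Step 2. Evaluate the standard form: now -3*u**2.
Step 3. Substitute back u = sin(z): now -3*sin(z)**2.
Answer: -3*sin(z)**2.


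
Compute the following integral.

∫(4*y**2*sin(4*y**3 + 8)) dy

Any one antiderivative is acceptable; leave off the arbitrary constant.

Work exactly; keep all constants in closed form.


Answer: -cos(4*y**3 + 8)/3.


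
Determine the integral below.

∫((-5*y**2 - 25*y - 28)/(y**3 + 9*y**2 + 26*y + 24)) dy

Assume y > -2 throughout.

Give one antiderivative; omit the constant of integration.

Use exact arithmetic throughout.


Answer: log(y + 2) - 2*log(y + 3) - 4*log(y + 4).


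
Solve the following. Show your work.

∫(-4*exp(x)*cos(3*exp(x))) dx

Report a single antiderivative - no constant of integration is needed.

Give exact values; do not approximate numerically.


Step 1. Substitute u = exp(x), turning ∫(-4*exp(x)*cos(3*exp(x))) dx into ∫(-4*cos(3*u)) du: now ∫(-4*cos(3*u)) du.
Step 2. Evaluate the standard form: now -4*sin(3*u)/3.
Step 3. Substitute back u = exp(x): now -4*sin(3*exp(x))/3.
Answer: -4*sin(3*exp(x))/3.


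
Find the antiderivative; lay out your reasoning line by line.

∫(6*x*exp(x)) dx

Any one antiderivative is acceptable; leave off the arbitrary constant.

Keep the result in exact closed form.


Step 1. Integrate ∫(6*x*exp(x)) dx by parts with u = x, dv = (6*exp(x)) dx, so v = 6*exp(x): now 6*x*exp(x) + ∫(-6*exp(x)) dx.
Step 2. Evaluate the standard form: now 6*x*exp(x) - 6*exp(x).
Answer: 6*x*exp(x) - 6*exp(x).


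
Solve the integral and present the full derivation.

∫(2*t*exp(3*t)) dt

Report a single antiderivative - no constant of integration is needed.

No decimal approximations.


Step 1. Integrate ∫(2*t*exp(3*t)) dt by parts with u = t, dv = (2*exp(3*t)) dt, so v = 2*exp(3*t)/3: now 2*t*exp(3*t)/3 + ∫(-2*exp(3*t)/3) dt.
Step 2. Evaluate the standard form: now 2*t*exp(3*t)/3 - 2*exp(3*t)/9.
Answer: 2*t*exp(3*t)/3 - 2*exp(3*t)/9.


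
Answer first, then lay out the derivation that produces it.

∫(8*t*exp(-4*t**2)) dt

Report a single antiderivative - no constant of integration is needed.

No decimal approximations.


The answer is -exp(-4*t**2).
Step 1. Substitute u = t**2, turning ∫(8*t*exp(-4*t**2)) dt into ∫(4*exp(-4*u)) du: now ∫(4*exp(-4*u)) du.
Step 2. Evaluate the standard form: now -exp(-4*u).
Step 3. Substitute back u = t**2: now -exp(-4*t**2).
Answer: -exp(-4*t**2).


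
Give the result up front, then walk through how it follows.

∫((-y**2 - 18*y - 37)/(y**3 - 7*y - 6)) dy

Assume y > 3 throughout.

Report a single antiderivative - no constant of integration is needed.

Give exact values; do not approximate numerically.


The answer is -5*log(y - 3) + 5*log(y + 1) - log(y + 2).
Step 1. Decompose ∫((-y**2 - 18*y - 37)/(y**3 - 7*y - 6)) dy by partial fractions, (-y**2 - 18*y - 37)/(y**3 - 7*y - 6) = -1/(y + 2) + 5/(y + 1) - 5/(y - 3): now ∫(-5/(y - 3)) dy + ∫(5/(y + 1)) dy + ∫(-1/(y + 2)) dy.
Step 2. Evaluate the standard form [assuming y > -1]: now 5*log(y + 1) + ∫(-5/(y - 3)) dy + ∫(-1/(y + 2)) dy.
Step 3. Evaluate the standard form [assuming y > 3]: now -5*log(y - 3) + 5*log(y + 1) + ∫(-1/(y + 2)) dy.
Step 4. Evaluate the standard form [assuming y > -2]: now -5*log(y - 3) + 5*log(y + 1) - log(y + 2).
Answer: -5*log(y - 3) + 5*log(y + 1) - log(y + 2).


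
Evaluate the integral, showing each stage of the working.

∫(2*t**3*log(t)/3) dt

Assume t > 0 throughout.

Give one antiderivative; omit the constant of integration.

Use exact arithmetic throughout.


Step 1. Integrate ∫(2*t**3*log(t)/3) dt by parts with u = log(t), dv = (2*t**3/3) dt, so v = t**4/6 [assuming t > 0]: now t**4*log(t)/6 + ∫(-t**3/6) dt.
Step 2. Evaluate the standard form: now t**4*log(t)/6 - t**4/24.
Answer: t**4*log(t)/6 - t**4/24.


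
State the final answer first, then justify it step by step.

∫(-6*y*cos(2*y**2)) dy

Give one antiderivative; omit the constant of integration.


The answer is -3*sin(2*y**2)/2.
Step 1. Substitute u = y**2, turning ∫(-6*y*cos(2*y**2)) dy into ∫(-3*cos(2*u)) du: now ∫(-3*cos(2*u)) du.
Step 2. Evaluate the standard form: now -3*sin(2*u)/2.
Step 3. Substitute back u = y**2: now -3*sin(2*y**2)/2.
Answer: -3*sin(2*y**2)/2.


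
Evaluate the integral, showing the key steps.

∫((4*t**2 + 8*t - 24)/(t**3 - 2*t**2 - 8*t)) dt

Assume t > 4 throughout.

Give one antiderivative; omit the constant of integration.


Step 1. Decompose ∫((4*t**2 + 8*t - 24)/(t**3 - 2*t**2 - 8*t)) dt by partial fractions, (4*t**2 + 8*t - 24)/(t**3 - 2*t**2 - 8*t) = -2/(t + 2) + 3/(t - 4) + 3/t: now ∫(3/t) dt + ∫(3/(t - 4)) dt + ∫(-2/(t + 2)) dt.
Step 2. Evaluate the standard form [assuming t > 4]: now 3*log(t - 4) + ∫(3/t) dt + ∫(-2/(t + 2)) dt.
Step 3. Evaluate the standard form [assuming t > 0]: now 3*log(t) + 3*log(t - 4) + ∫(-2/(t + 2)) dt.
Step 4. Evaluate the standard form [assuming t > -2]: now 3*log(t) + 3*log(t - 4) - 2*log(t + 2).
Answer: 3*log(t) + 3*log(t - 4) - 2*log(t + 2).


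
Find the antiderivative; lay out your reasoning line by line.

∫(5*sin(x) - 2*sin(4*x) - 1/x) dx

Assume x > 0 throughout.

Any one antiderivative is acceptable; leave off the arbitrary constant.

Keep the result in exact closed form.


Step 1. Rewrite: now ∫(-1/x) dx + ∫(5*sin(x)) dx + ∫(-2*sin(4*x)) dx.
Step 2. Evaluate the standard form: now cos(4*x)/2 + ∫(-1/x) dx + ∫(5*sin(x)) dx.
Step 3. Evaluate the standard form [assuming x > 0]: now -log(x) + cos(4*x)/2 + ∫(5*sin(x)) dx.
Step 4. Evaluate the standard form: now -log(x) - 5*cos(x) + cos(4*x)/2.
Answer: -log(x) - 5*cos(x) + cos(4*x)/2.
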